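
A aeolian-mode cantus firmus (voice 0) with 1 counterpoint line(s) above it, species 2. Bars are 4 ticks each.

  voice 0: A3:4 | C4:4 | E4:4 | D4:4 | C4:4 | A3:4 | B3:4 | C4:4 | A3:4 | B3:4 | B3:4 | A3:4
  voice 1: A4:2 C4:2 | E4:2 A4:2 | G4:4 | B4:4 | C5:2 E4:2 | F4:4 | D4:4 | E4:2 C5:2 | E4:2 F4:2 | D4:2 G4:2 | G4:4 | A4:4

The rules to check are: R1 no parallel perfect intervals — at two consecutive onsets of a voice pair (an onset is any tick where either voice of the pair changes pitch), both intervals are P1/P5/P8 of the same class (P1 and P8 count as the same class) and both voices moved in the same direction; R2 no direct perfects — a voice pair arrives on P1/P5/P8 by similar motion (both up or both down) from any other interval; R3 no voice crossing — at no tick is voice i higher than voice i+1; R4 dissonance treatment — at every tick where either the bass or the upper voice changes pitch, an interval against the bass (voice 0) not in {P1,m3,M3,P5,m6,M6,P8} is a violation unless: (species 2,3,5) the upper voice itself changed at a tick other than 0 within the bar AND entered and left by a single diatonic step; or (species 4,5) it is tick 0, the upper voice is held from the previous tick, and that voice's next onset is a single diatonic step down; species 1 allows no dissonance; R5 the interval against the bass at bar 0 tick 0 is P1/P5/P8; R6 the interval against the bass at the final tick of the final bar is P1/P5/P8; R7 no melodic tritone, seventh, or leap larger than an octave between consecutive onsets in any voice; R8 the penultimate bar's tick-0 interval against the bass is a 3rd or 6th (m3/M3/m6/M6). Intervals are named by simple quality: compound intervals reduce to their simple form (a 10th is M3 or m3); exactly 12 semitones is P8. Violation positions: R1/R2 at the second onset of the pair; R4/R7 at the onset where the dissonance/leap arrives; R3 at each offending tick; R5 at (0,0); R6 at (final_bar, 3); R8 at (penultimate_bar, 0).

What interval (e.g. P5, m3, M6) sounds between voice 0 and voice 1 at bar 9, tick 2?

voice 0=B3 voice 1=G4 -> m6

m6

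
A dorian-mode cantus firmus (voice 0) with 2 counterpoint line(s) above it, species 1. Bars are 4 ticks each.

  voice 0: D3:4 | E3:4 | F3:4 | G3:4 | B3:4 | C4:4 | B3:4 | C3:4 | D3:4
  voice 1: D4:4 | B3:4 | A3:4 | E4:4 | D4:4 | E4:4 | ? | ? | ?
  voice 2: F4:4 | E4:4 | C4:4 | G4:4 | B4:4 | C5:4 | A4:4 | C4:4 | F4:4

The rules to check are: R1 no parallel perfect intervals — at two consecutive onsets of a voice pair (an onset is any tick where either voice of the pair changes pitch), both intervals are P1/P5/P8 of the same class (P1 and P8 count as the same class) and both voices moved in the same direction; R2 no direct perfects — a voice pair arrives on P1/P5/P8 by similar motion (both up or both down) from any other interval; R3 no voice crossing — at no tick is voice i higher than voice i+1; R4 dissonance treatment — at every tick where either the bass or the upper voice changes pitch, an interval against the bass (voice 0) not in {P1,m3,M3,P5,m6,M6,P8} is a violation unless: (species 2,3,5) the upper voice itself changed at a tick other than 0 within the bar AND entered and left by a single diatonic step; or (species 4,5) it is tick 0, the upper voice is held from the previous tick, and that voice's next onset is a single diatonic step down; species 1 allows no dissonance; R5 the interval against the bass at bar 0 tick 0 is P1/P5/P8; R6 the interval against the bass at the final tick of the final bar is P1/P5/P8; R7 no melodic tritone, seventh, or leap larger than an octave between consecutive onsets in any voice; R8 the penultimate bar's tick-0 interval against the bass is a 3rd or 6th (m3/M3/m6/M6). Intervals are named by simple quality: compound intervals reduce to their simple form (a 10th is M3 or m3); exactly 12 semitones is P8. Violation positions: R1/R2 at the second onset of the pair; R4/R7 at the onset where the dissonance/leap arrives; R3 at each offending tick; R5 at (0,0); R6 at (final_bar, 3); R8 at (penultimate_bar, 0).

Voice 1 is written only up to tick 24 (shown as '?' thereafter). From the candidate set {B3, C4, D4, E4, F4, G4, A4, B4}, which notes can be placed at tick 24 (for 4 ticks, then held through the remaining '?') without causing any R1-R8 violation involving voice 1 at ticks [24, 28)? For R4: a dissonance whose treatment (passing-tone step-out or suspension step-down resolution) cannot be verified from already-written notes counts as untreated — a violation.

{G4}

B3: violates R2
C4: violates R4
D4: violates R2
E4: violates R4
F4: violates R4
G4: legal
A4: violates R4
B4: violates R3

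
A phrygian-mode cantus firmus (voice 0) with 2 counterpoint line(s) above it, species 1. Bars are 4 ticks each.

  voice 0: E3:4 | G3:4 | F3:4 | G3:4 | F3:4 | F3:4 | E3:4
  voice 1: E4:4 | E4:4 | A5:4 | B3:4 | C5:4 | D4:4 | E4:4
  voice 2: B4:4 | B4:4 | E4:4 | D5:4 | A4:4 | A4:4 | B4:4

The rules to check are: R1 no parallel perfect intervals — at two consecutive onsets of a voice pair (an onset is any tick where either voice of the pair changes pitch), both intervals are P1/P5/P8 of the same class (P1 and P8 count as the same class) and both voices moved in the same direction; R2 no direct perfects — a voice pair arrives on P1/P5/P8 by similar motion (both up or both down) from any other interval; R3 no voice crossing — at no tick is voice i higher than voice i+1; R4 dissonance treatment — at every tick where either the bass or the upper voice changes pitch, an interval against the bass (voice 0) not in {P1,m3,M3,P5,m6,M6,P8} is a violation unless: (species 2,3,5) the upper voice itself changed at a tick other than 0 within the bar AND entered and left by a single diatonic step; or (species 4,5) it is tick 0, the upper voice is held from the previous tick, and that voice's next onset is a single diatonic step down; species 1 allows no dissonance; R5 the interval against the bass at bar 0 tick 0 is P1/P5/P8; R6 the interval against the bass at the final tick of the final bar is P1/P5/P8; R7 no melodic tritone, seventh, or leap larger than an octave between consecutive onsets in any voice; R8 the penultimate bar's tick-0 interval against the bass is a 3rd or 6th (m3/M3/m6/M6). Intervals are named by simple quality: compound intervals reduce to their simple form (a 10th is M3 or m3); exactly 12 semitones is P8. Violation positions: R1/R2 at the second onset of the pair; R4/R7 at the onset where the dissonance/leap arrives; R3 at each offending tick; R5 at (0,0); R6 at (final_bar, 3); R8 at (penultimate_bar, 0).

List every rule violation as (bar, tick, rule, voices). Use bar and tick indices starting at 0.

(2, 0, R3, (1, 2))
(2, 0, R4, (0, 2))
(2, 0, R7, (1,))
(2, 1, R3, (1, 2))
(2, 2, R3, (1, 2))
(2, 3, R3, (1, 2))
(3, 0, R2, (0, 2))
(3, 0, R7, (1,))
(3, 0, R7, (2,))
(4, 0, R3, (1, 2))
(4, 0, R7, (1,))
(4, 1, R3, (1, 2))
(4, 2, R3, (1, 2))
(4, 3, R3, (1, 2))
(5, 0, R7, (1,))
(6, 0, R1, (1, 2))

bar 0: v0=E3 v1=E4 v2=B4 downbeat P5
bar 1: v0=G3 v1=E4 v2=B4 downbeat M3
bar 2: v0=F3 v1=A5 v2=E4 downbeat M7
bar 3: v0=G3 v1=B3 v2=D5 downbeat P5
bar 4: v0=F3 v1=C5 v2=A4 downbeat M3
bar 5: v0=F3 v1=D4 v2=A4 downbeat M3
bar 6: v0=E3 v1=E4 v2=B4 downbeat P5
  -> R3 @ bar 2 tick 0 v(1, 2): A5 above E4
  -> R4 @ bar 2 tick 0 v(0, 2): F3/E4 M7 untreated
  -> R7 @ bar 2 tick 0 v(1,): E4->A5 leap 17st
  -> R3 @ bar 2 tick 1 v(1, 2): A5 above E4
  -> R3 @ bar 2 tick 2 v(1, 2): A5 above E4
  -> R3 @ bar 2 tick 3 v(1, 2): A5 above E4
  -> R2 @ bar 3 tick 0 v(0, 2): F3/E4 M7 -> G3/D5 P5 similar
  -> R7 @ bar 3 tick 0 v(1,): A5->B3 leap 22st
  -> R7 @ bar 3 tick 0 v(2,): E4->D5 leap 10st
  -> R3 @ bar 4 tick 0 v(1, 2): C5 above A4
  -> R7 @ bar 4 tick 0 v(1,): B3->C5 leap 13st
  -> R3 @ bar 4 tick 1 v(1, 2): C5 above A4
  -> R3 @ bar 4 tick 2 v(1, 2): C5 above A4
  -> R3 @ bar 4 tick 3 v(1, 2): C5 above A4
  -> R7 @ bar 5 tick 0 v(1,): C5->D4 leap 10st
  -> R1 @ bar 6 tick 0 v(1, 2): D4/A4 P5 -> E4/B4 P5 similar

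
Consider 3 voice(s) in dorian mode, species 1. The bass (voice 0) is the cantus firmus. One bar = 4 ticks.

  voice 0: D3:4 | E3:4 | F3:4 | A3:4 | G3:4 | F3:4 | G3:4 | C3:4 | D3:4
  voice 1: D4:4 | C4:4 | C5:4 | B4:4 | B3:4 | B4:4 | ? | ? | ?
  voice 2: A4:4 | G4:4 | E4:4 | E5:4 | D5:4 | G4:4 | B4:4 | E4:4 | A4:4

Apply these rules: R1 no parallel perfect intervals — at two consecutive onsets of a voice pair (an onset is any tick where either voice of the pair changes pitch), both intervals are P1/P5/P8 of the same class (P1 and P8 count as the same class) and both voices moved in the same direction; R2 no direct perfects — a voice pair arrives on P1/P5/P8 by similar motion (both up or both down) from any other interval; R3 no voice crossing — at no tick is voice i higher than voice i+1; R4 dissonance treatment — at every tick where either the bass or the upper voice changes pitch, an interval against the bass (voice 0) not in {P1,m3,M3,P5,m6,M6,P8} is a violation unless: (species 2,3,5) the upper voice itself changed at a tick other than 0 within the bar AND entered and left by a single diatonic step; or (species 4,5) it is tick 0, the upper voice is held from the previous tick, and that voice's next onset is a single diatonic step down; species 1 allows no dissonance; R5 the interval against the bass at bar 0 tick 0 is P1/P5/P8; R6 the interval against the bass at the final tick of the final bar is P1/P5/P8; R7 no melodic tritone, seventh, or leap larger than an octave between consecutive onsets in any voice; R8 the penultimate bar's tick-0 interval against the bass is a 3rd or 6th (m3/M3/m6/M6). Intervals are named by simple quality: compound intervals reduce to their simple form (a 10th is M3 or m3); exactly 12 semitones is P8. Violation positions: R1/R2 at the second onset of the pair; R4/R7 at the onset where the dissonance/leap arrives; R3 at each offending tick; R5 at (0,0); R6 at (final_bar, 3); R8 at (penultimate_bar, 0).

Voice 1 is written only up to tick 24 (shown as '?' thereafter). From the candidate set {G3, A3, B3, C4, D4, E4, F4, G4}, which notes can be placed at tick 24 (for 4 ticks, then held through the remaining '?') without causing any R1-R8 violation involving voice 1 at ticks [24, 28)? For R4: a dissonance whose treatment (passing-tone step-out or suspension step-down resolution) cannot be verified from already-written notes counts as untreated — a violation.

{B3, D4, E4, G4}

G3: violates R7
A3: violates R4,R7
B3: legal
C4: violates R4,R7
D4: legal
E4: legal
F4: violates R4,R7
G4: legal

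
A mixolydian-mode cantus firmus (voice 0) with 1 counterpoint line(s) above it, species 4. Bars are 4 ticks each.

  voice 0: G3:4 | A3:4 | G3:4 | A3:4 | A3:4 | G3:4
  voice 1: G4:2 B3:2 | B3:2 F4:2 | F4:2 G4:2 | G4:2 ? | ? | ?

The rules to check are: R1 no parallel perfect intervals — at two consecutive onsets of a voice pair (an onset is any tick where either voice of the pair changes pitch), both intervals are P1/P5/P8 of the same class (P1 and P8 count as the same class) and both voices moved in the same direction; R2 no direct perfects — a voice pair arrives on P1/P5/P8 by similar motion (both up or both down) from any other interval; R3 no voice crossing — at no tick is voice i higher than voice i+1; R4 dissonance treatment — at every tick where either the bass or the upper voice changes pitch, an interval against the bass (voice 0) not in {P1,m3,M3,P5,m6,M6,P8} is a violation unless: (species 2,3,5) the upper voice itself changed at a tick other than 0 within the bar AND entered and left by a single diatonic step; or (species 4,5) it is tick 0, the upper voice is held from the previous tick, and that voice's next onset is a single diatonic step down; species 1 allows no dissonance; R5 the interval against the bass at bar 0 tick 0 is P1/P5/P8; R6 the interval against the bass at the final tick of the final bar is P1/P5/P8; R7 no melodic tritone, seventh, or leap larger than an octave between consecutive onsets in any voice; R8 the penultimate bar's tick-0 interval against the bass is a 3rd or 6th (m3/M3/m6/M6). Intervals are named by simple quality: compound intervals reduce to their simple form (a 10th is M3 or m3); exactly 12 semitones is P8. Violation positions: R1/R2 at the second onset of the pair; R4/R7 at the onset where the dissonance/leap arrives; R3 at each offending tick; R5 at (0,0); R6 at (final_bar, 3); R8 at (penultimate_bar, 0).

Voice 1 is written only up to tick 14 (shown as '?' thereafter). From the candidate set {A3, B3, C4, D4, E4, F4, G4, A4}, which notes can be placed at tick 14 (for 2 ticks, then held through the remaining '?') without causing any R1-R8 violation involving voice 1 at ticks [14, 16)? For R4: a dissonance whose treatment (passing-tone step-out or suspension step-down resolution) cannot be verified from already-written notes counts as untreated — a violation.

{A4, C4, E4, F4, G4}

A3: violates R7
B3: violates R4
C4: legal
D4: violates R4
E4: legal
F4: legal
G4: legal
A4: legal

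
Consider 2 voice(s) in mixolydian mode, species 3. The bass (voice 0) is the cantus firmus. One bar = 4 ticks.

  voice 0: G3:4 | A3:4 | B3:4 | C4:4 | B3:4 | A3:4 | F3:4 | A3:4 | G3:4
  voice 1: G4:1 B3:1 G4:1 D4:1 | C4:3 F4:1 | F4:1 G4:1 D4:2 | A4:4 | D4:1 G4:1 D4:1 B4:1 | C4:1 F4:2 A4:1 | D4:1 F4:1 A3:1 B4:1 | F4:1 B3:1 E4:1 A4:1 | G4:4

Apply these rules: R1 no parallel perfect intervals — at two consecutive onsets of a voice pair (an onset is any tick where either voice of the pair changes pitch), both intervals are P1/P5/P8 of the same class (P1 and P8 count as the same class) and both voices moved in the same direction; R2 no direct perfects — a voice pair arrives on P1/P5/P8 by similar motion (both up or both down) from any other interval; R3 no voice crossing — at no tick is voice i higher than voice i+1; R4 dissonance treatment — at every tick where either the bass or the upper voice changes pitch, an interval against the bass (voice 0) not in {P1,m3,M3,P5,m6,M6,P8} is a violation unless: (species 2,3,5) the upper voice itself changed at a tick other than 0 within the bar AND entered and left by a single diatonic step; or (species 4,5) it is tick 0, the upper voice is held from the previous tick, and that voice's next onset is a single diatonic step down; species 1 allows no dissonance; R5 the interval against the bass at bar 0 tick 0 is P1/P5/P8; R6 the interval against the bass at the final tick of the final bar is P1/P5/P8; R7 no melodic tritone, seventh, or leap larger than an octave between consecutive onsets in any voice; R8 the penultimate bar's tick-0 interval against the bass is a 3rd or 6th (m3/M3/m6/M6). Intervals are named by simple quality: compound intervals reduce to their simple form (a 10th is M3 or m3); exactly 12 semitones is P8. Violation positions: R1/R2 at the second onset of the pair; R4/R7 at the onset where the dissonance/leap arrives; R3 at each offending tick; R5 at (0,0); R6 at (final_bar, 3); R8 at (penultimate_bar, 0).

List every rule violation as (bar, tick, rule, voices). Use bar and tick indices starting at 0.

(2, 0, R4, (0, 1))
(5, 0, R7, (1,))
(6, 3, R4, (0, 1))
(6, 3, R7, (1,))
(7, 0, R7, (1,))
(7, 1, R4, (0, 1))
(7, 1, R7, (1,))
(8, 0, R1, (0, 1))

bar 0: v0=G3 v1=G4 downbeat P8
bar 1: v0=A3 v1=C4 downbeat m3
bar 2: v0=B3 v1=F4 downbeat TT
bar 3: v0=C4 v1=A4 downbeat M6
bar 4: v0=B3 v1=D4 downbeat m3
bar 5: v0=A3 v1=C4 downbeat m3
bar 6: v0=F3 v1=D4 downbeat M6
bar 7: v0=A3 v1=F4 downbeat m6
bar 8: v0=G3 v1=G4 downbeat P8
  -> R4 @ bar 2 tick 0 v(0, 1): B3/F4 TT untreated
  -> R7 @ bar 5 tick 0 v(1,): B4->C4 leap 11st
  -> R4 @ bar 6 tick 3 v(0, 1): F3/B4 TT untreated
  -> R7 @ bar 6 tick 3 v(1,): A3->B4 leap 14st
  -> R7 @ bar 7 tick 0 v(1,): B4->F4 leap 6st
  -> R4 @ bar 7 tick 1 v(0, 1): A3/B3 M2 untreated
  -> R7 @ bar 7 tick 1 v(1,): F4->B3 leap 6st
  -> R1 @ bar 8 tick 0 v(0, 1): A3/A4 P8 -> G3/G4 P8 similar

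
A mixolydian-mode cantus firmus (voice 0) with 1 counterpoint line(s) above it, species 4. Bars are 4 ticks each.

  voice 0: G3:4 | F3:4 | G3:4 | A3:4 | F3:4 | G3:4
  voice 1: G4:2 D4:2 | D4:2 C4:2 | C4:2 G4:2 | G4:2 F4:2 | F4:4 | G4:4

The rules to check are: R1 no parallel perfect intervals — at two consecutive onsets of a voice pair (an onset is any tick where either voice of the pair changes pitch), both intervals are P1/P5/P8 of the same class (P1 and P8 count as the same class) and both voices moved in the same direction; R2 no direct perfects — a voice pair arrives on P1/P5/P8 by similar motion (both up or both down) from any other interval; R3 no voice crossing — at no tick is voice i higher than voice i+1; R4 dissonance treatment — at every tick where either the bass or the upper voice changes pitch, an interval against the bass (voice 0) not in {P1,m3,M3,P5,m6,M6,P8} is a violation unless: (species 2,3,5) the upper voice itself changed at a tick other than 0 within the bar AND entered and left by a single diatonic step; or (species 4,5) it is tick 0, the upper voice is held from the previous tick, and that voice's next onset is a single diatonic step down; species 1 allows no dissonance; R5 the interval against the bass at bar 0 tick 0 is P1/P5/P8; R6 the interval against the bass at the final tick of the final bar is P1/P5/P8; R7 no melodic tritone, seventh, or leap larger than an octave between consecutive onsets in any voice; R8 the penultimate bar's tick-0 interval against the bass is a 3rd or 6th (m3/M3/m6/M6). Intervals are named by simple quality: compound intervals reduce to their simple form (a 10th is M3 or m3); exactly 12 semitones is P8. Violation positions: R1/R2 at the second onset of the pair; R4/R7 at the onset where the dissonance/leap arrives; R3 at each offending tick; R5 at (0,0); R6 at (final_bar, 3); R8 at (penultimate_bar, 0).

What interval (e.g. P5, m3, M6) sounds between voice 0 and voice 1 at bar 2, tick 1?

P4

voice 0=G3 voice 1=C4 -> P4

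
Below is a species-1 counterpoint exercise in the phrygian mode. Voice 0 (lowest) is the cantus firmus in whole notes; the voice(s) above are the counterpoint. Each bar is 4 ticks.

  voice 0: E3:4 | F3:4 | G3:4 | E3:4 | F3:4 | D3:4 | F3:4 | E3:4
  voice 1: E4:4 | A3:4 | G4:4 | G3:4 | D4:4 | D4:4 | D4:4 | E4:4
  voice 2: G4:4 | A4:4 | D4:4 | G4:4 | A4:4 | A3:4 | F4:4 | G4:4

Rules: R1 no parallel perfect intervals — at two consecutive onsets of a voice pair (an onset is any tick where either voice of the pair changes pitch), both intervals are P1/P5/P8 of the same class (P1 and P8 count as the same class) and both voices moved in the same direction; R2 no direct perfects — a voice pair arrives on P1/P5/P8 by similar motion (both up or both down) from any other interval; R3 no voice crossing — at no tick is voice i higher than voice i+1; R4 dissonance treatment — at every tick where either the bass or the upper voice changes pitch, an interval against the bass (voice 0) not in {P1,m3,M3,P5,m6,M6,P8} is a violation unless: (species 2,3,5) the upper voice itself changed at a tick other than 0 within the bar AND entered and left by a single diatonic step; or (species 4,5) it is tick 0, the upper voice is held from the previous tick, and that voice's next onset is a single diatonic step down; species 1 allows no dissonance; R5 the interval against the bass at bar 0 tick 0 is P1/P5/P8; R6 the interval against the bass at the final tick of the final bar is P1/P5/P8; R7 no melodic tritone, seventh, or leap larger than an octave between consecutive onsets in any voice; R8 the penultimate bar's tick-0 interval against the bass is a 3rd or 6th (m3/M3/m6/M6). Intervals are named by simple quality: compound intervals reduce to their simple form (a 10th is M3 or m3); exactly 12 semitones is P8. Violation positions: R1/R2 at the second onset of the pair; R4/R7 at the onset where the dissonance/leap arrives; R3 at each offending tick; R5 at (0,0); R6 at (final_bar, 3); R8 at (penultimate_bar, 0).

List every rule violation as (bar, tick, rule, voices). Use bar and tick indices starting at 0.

bar 0: v0=E3 v1=E4 v2=G4 downbeat m3
bar 1: v0=F3 v1=A3 v2=A4 downbeat M3
bar 2: v0=G3 v1=G4 v2=D4 downbeat P5
bar 3: v0=E3 v1=G3 v2=G4 downbeat m3
bar 4: v0=F3 v1=D4 v2=A4 downbeat M3
bar 5: v0=D3 v1=D4 v2=A3 downbeat P5
bar 6: v0=F3 v1=D4 v2=F4 downbeat P8
bar 7: v0=E3 v1=E4 v2=G4 downbeat m3
  -> R5 @ bar 0 tick 0 v(0, 2): opens on m3
  -> R2 @ bar 2 tick 0 v(0, 1): F3/A3 M3 -> G3/G4 P8 similar
  -> R3 @ bar 2 tick 0 v(1, 2): G4 above D4
  -> R7 @ bar 2 tick 0 v(1,): A3->G4 leap 10st
  -> R3 @ bar 2 tick 1 v(1, 2): G4 above D4
  -> R3 @ bar 2 tick 2 v(1, 2): G4 above D4
  -> R3 @ bar 2 tick 3 v(1, 2): G4 above D4
  -> R2 @ bar 4 tick 0 v(1, 2): G3/G4 P8 -> D4/A4 P5 similar
  -> R2 @ bar 5 tick 0 v(0, 2): F3/A4 M3 -> D3/A3 P5 similar
  -> R3 @ bar 5 tick 0 v(1, 2): D4 above A3
  -> R3 @ bar 5 tick 1 v(1, 2): D4 above A3
  -> R3 @ bar 5 tick 2 v(1, 2): D4 above A3
  -> R3 @ bar 5 tick 3 v(1, 2): D4 above A3
  -> R2 @ bar 6 tick 0 v(0, 2): D3/A3 P5 -> F3/F4 P8 similar
  -> R8 @ bar 6 tick 0 v(0, 2): penult P8 not 3rd/6th
  -> R6 @ bar 7 tick 3 v(0, 2): closes on m3

(0, 0, R5, (0, 2))
(2, 0, R2, (0, 1))
(2, 0, R3, (1, 2))
(2, 0, R7, (1,))
(2, 1, R3, (1, 2))
(2, 2, R3, (1, 2))
(2, 3, R3, (1, 2))
(4, 0, R2, (1, 2))
(5, 0, R2, (0, 2))
(5, 0, R3, (1, 2))
(5, 1, R3, (1, 2))
(5, 2, R3, (1, 2))
(5, 3, R3, (1, 2))
(6, 0, R2, (0, 2))
(6, 0, R8, (0, 2))
(7, 3, R6, (0, 2))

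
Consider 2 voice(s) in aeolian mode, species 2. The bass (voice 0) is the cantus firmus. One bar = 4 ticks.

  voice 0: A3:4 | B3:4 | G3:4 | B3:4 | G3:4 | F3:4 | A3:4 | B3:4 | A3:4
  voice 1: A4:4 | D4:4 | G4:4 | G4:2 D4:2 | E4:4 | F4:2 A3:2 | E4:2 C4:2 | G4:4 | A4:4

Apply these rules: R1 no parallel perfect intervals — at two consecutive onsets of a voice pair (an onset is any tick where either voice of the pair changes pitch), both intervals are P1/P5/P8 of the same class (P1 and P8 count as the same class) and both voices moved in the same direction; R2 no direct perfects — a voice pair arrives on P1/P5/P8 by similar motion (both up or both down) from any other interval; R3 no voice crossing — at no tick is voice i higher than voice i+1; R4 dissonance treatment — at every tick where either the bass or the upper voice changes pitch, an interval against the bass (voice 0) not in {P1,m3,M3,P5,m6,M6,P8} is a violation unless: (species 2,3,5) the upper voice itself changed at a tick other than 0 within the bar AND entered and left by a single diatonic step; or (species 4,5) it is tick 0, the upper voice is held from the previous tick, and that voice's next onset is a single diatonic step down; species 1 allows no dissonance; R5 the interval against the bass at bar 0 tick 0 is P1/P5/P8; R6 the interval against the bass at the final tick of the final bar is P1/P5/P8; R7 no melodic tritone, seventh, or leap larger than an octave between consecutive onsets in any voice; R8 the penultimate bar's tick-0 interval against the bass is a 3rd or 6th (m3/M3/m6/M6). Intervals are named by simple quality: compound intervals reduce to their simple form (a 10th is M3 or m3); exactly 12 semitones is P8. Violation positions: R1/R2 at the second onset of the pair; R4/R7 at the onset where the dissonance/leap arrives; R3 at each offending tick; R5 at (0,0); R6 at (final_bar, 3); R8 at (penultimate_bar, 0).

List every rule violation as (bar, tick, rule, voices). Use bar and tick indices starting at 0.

(6, 0, R2, (0, 1))

bar 0: v0=A3 v1=A4 downbeat P8
bar 1: v0=B3 v1=D4 downbeat m3
bar 2: v0=G3 v1=G4 downbeat P8
bar 3: v0=B3 v1=G4 downbeat m6
bar 4: v0=G3 v1=E4 downbeat M6
bar 5: v0=F3 v1=F4 downbeat P8
bar 6: v0=A3 v1=E4 downbeat P5
bar 7: v0=B3 v1=G4 downbeat m6
bar 8: v0=A3 v1=A4 downbeat P8
  -> R2 @ bar 6 tick 0 v(0, 1): F3/A3 M3 -> A3/E4 P5 similar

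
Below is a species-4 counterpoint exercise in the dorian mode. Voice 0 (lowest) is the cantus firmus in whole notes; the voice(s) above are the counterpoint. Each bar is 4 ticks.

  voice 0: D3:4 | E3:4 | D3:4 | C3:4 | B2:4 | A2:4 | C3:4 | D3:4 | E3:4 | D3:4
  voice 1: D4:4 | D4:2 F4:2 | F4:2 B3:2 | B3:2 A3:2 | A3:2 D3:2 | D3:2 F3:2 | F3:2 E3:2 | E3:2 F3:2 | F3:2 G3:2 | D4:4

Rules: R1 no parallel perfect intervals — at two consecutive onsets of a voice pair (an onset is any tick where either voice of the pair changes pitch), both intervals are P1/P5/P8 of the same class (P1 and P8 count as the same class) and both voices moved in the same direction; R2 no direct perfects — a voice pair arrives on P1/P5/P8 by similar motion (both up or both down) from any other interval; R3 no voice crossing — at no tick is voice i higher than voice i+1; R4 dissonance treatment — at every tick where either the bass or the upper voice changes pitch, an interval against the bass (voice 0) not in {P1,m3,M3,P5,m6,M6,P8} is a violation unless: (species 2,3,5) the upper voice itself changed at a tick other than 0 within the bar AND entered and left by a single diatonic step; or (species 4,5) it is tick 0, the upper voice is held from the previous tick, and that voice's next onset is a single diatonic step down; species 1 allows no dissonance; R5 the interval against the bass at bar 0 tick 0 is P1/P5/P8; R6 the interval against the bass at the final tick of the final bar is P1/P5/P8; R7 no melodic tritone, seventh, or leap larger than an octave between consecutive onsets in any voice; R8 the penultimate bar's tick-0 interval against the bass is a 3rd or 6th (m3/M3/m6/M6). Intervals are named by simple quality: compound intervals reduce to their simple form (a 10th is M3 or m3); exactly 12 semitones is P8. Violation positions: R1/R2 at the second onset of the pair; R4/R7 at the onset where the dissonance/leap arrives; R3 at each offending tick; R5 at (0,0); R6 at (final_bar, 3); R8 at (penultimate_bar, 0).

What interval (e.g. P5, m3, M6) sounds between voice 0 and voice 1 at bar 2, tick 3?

M6

voice 0=D3 voice 1=B3 -> M6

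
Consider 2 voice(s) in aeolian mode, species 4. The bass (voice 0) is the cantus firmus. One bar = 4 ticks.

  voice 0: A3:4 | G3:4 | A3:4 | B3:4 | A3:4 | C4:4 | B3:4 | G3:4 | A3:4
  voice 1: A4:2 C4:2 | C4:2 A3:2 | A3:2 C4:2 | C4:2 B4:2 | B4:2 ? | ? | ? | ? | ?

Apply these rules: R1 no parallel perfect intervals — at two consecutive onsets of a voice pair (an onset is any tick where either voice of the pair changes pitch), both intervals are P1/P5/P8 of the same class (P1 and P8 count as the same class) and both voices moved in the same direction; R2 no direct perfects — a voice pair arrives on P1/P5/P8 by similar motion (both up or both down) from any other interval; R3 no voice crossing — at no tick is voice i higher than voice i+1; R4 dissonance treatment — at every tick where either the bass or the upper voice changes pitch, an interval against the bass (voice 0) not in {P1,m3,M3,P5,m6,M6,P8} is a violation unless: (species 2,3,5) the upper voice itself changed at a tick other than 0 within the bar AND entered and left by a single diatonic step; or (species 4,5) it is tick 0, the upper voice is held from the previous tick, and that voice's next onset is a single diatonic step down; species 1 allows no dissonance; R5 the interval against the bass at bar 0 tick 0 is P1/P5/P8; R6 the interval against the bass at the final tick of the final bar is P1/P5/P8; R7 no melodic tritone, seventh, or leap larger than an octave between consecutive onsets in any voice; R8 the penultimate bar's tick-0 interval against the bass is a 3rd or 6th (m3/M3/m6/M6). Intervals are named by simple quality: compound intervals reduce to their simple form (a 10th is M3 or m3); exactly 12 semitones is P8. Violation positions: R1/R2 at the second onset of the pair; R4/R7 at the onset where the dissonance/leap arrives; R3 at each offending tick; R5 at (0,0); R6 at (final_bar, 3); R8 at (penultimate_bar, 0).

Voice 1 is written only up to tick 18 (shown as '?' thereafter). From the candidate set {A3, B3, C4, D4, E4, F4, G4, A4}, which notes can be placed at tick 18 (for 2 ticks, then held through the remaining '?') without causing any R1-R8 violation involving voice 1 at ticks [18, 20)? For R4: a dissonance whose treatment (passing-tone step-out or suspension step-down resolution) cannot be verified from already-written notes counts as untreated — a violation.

{A4, E4}

A3: violates R7
B3: violates R4
C4: violates R7
D4: violates R4
E4: legal
F4: violates R7
G4: violates R4
A4: legal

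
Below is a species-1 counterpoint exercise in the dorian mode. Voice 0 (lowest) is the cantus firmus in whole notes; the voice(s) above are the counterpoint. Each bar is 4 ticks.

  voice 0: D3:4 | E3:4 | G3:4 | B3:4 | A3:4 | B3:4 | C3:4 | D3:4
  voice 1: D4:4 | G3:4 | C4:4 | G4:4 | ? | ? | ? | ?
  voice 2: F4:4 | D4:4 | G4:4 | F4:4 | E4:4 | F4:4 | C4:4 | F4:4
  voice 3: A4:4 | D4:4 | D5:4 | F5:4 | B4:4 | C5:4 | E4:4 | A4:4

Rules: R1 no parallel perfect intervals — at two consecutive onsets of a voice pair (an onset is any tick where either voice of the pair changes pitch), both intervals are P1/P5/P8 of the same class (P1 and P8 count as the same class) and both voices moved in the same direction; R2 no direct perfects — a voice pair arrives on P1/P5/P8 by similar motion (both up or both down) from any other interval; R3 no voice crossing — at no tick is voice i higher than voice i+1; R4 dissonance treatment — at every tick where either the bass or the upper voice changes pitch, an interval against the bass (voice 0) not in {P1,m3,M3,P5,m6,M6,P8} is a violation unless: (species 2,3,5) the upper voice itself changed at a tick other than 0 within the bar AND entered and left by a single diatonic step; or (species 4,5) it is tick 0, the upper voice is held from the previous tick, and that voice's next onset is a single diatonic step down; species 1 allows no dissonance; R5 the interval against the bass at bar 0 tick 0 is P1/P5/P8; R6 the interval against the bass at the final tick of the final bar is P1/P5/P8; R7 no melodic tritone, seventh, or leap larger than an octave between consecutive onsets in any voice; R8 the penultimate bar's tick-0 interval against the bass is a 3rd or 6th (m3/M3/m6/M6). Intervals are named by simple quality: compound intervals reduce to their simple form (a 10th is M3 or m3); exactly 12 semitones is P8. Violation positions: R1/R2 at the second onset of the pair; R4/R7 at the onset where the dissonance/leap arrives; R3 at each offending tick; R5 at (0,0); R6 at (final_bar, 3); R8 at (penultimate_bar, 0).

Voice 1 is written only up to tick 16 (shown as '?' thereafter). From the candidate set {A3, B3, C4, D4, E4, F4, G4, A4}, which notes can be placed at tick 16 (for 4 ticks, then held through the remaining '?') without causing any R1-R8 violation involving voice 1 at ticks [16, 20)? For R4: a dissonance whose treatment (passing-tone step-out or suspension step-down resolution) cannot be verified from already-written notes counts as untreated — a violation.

{C4}

A3: violates R2,R7
B3: violates R2,R4
C4: legal
D4: violates R4
E4: violates R2
F4: violates R3
G4: violates R3,R4
A4: violates R3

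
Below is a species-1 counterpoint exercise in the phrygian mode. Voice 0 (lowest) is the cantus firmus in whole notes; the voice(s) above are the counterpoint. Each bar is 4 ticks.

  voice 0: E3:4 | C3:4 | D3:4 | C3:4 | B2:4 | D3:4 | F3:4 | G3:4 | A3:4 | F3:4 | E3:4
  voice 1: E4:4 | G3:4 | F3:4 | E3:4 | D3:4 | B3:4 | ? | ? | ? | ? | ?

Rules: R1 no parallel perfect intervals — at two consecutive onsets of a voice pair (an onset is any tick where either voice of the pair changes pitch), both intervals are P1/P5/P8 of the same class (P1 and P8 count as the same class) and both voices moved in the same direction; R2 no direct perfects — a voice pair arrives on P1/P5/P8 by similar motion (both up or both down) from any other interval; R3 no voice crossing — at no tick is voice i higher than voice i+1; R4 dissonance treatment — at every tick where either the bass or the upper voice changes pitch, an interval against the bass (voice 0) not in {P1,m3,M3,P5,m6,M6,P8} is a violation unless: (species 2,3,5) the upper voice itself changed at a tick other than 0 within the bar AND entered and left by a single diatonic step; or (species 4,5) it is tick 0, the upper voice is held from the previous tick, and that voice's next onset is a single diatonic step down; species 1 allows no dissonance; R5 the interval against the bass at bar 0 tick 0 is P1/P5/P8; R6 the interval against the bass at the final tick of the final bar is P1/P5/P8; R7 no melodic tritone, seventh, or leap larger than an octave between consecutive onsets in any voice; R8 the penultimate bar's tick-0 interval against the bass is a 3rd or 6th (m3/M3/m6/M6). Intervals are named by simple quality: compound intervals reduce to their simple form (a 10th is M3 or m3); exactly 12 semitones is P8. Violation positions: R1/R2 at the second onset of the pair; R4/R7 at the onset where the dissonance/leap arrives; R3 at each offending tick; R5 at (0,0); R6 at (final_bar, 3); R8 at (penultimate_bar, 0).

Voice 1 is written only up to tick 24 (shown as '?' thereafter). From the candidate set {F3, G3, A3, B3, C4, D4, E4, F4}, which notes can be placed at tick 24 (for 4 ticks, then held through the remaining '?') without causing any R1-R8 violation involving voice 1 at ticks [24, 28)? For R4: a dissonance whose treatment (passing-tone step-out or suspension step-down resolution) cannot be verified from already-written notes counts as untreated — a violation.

{A3, D4}

F3: violates R7
G3: violates R4
A3: legal
B3: violates R4
C4: violates R2
D4: legal
E4: violates R4
F4: violates R2,R7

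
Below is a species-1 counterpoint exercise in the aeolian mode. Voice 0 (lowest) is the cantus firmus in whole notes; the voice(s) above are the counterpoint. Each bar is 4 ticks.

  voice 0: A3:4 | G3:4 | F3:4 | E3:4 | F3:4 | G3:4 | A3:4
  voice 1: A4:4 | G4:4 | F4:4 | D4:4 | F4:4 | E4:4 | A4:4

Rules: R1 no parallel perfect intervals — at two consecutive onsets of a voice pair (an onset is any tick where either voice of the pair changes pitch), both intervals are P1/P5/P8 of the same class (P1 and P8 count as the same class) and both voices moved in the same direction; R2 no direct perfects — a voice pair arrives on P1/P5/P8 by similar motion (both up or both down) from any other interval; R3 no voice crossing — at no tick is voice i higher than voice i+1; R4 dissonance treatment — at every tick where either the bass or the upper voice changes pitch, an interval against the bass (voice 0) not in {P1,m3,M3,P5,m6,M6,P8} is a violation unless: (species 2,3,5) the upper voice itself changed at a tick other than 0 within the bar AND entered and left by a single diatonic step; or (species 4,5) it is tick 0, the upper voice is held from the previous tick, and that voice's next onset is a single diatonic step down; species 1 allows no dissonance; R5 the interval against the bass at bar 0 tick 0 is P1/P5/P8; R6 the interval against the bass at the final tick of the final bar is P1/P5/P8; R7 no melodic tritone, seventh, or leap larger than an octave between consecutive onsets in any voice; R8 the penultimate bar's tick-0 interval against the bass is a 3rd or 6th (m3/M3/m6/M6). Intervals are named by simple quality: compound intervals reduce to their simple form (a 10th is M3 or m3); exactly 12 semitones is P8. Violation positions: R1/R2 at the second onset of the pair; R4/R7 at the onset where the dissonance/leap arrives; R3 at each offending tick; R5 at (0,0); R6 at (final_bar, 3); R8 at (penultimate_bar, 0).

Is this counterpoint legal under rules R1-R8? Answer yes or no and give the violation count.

bar 0: v0=A3 v1=A4 (P8)
bar 1: v0=G3 v1=G4 (P8)
bar 2: v0=F3 v1=F4 (P8)
bar 3: v0=E3 v1=D4 (m7)
bar 4: v0=F3 v1=F4 (P8)
bar 5: v0=G3 v1=E4 (M6)
bar 6: v0=A3 v1=A4 (P8)
  R1 @ bar1.0: A3/A4 P8 -> G3/G4 P8 similar
  R1 @ bar2.0: G3/G4 P8 -> F3/F4 P8 similar
  R4 @ bar3.0: E3/D4 m7 untreated
  R2 @ bar4.0: E3/D4 m7 -> F3/F4 P8 similar
  R2 @ bar6.0: G3/E4 M6 -> A3/A4 P8 similar

No (5 violations)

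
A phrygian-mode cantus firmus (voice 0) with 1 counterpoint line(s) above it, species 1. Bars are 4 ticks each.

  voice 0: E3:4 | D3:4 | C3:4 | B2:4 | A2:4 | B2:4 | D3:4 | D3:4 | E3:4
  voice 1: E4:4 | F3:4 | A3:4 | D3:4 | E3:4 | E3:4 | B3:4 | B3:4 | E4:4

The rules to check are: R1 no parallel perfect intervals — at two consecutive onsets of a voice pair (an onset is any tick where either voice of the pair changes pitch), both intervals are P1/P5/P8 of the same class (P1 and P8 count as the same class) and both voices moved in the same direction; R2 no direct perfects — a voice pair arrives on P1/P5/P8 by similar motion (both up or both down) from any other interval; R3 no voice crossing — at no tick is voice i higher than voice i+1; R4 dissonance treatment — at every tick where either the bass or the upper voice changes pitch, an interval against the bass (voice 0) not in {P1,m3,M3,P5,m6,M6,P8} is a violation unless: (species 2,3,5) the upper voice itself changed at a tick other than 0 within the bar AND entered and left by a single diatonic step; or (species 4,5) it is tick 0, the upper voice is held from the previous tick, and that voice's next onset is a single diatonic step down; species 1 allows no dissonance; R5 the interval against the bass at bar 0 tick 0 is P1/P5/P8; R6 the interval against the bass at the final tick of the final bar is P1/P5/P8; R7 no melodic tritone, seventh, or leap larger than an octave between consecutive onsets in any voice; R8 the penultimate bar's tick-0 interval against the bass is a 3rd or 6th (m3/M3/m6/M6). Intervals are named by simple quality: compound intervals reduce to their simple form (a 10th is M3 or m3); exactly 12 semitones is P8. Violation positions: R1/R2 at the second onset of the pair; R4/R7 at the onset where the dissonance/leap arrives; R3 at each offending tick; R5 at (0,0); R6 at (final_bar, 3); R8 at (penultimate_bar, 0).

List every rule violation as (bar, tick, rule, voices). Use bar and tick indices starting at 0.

bar 0: v0=E3 v1=E4 downbeat P8
bar 1: v0=D3 v1=F3 downbeat m3
bar 2: v0=C3 v1=A3 downbeat M6
bar 3: v0=B2 v1=D3 downbeat m3
bar 4: v0=A2 v1=E3 downbeat P5
bar 5: v0=B2 v1=E3 downbeat P4
bar 6: v0=D3 v1=B3 downbeat M6
bar 7: v0=D3 v1=B3 downbeat M6
bar 8: v0=E3 v1=E4 downbeat P8
  -> R7 @ bar 1 tick 0 v(1,): E4->F3 leap 11st
  -> R4 @ bar 5 tick 0 v(0, 1): B2/E3 P4 untreated
  -> R2 @ bar 8 tick 0 v(0, 1): D3/B3 M6 -> E3/E4 P8 similar

(1, 0, R7, (1,))
(5, 0, R4, (0, 1))
(8, 0, R2, (0, 1))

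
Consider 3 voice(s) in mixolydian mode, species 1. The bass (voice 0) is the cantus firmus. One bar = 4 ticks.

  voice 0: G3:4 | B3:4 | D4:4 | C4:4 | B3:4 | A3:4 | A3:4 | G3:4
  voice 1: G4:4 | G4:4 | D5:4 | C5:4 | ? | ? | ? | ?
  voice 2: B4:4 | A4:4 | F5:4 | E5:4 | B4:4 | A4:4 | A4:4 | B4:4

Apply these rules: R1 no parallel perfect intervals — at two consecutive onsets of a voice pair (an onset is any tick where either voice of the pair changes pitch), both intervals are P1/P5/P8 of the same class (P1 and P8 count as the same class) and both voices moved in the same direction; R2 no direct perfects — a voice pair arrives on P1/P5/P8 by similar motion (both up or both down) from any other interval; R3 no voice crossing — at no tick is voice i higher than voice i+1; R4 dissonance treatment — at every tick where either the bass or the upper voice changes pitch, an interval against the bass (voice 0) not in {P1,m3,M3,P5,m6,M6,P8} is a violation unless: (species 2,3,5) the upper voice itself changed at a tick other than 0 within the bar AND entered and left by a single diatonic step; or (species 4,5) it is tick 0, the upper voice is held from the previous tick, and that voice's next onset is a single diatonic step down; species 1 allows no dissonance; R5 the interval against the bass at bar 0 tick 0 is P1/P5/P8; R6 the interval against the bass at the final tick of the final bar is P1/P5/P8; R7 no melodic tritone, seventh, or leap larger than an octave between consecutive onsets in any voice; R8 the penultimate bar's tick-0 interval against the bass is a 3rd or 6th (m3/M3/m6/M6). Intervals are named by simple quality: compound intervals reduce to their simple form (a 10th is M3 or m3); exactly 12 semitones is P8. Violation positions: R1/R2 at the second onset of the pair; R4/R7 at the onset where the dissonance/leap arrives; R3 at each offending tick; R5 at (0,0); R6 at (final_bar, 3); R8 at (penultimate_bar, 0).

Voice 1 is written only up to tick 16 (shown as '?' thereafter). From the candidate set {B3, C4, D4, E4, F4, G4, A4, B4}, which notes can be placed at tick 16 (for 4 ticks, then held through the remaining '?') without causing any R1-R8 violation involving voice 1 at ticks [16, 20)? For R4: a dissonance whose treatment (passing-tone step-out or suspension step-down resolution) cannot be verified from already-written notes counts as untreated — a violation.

{G4}

B3: violates R1,R2,R7
C4: violates R4
D4: violates R7
E4: violates R2,R4
F4: violates R4
G4: legal
A4: violates R4
B4: violates R1,R2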